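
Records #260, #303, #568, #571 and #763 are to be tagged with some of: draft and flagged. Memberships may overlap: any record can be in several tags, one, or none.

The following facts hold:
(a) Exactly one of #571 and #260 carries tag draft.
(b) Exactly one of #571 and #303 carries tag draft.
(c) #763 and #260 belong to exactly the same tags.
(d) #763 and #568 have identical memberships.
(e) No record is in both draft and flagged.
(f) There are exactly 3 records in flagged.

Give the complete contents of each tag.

draft = {#571}; flagged = {#260, #568, #763}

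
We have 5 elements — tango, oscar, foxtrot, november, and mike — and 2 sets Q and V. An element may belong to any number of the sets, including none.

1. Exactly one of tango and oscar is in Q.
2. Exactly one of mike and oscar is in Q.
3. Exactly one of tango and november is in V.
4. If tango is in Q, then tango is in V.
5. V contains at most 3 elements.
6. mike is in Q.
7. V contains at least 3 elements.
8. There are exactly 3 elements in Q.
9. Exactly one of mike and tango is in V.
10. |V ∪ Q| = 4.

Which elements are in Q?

Q = {foxtrot, mike, tango}

From (6): mike ∈ Q.
(2) (exactly one): oscar ∉ Q.
(1) (exactly one): tango ∈ Q.
(4): tango ∈ V.
(9) (exactly one): mike ∉ V.
(3) (exactly one): november ∉ V.
(7): only 3 candidates remain for V, so all are in.
Suppose foxtrot ∉ Q: no assignment then satisfies all the clues, so foxtrot ∈ Q.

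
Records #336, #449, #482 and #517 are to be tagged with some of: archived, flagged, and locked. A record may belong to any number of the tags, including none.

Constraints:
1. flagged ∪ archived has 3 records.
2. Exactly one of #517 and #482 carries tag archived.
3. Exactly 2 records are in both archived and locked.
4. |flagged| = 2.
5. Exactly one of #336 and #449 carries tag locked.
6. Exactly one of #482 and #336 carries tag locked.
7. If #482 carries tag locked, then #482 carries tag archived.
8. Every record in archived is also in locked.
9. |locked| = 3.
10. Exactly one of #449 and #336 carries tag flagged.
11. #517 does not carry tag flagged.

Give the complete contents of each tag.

From (11): #517 ∉ flagged.
Suppose #336 ∈ archived: no assignment then satisfies all the clues, so #336 ∉ archived.

archived = {#449, #482}; flagged = {#336, #482}; locked = {#449, #482, #517}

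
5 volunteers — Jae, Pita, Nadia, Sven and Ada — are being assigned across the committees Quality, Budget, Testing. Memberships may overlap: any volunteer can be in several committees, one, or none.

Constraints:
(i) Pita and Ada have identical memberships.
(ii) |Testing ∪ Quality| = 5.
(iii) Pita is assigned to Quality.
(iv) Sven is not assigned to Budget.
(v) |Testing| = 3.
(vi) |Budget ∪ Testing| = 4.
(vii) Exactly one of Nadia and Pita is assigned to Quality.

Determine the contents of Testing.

Testing = {Ada, Nadia, Pita}

From (iii): Pita ∈ Quality.
From (iv): Sven ∉ Budget.
(i): Ada matches Pita: Ada ∈ Quality.
(vii) (exactly one): Nadia ∉ Quality.
Suppose Jae ∈ Testing: no assignment then satisfies all the clues, so Jae ∉ Testing.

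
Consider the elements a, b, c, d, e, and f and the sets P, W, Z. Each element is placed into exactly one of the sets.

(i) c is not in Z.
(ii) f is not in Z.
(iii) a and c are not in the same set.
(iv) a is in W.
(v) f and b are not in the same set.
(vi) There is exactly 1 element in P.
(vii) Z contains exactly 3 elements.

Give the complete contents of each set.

P = {c}; W = {a, f}; Z = {b, d, e}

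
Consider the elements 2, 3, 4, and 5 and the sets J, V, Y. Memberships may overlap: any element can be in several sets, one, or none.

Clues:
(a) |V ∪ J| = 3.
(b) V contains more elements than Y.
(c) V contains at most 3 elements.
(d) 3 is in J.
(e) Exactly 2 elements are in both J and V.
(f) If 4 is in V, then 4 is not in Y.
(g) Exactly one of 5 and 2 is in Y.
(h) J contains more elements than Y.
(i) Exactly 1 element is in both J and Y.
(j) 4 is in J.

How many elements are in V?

2

From (d): 3 ∈ J.
From (j): 4 ∈ J.
Suppose 3 ∈ Y: no assignment then satisfies all the clues, so 3 ∉ Y.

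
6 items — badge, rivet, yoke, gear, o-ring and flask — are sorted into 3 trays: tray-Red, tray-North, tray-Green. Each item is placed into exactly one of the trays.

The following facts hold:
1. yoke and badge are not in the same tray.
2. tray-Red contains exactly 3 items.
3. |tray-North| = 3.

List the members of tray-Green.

tray-Green = {}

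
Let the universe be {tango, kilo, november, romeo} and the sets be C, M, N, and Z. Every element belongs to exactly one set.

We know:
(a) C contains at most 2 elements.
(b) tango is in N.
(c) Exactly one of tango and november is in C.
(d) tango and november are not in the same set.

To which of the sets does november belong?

From (b): tango ∈ N.
(c) (exactly one): november ∈ C.

november: C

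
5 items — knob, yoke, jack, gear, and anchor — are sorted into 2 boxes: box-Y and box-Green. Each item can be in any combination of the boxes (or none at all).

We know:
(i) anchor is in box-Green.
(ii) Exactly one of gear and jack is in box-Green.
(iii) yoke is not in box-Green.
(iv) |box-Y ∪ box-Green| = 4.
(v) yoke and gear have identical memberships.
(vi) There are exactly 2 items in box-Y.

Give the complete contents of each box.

box-Y = {gear, yoke}; box-Green = {anchor, jack}

From (i): anchor ∈ box-Green.
From (iii): yoke ∉ box-Green.
(v): gear matches yoke: gear ∉ box-Green.
(ii) (exactly one): jack ∈ box-Green.
Suppose knob ∈ box-Y: no assignment then satisfies all the clues, so knob ∉ box-Y.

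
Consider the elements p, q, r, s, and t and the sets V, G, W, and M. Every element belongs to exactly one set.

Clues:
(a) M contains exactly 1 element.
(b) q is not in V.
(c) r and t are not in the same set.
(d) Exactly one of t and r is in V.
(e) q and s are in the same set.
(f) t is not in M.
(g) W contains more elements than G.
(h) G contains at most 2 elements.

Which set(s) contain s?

s: W

From (b): q ∉ V.
From (f): t ∉ M.
(e): s matches q: s ∉ V.
Suppose s ∈ G: no assignment then satisfies all the clues, so s ∉ G.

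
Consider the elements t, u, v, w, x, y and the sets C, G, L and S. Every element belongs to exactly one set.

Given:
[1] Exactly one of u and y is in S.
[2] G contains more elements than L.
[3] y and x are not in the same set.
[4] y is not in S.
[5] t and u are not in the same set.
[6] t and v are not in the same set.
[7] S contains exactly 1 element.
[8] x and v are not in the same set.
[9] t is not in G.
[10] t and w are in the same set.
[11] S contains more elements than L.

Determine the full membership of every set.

C = {t, w, x}; G = {v, y}; L = {}; S = {u}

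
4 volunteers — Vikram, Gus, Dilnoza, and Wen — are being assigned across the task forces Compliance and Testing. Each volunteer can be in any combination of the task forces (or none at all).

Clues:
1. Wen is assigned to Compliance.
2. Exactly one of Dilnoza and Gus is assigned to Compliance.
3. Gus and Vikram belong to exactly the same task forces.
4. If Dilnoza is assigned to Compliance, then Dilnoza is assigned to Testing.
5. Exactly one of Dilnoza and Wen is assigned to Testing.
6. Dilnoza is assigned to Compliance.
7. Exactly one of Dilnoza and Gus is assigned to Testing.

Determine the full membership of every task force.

Compliance = {Dilnoza, Wen}; Testing = {Dilnoza}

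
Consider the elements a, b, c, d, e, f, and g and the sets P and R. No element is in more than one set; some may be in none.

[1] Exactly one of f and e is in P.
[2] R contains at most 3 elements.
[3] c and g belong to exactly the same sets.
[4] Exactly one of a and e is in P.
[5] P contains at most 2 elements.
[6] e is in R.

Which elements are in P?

P = {a, f}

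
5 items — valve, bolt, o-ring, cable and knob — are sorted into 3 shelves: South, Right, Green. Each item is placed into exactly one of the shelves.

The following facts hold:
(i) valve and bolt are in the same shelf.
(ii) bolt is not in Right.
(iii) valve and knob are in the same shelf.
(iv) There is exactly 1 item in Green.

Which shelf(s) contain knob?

From (ii): bolt ∉ Right.
(i): valve matches bolt: valve ∉ Right.
(iii): knob matches valve: knob ∉ Right.
Suppose knob ∉ South: no assignment then satisfies all the clues, so knob ∈ South.

knob: South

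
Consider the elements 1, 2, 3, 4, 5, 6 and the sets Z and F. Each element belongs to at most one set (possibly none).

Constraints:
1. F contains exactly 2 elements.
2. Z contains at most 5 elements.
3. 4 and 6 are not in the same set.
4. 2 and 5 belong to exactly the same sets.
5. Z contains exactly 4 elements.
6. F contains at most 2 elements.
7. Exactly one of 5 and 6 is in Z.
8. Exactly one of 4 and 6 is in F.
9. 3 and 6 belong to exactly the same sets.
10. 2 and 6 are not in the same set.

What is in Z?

Z = {1, 2, 4, 5}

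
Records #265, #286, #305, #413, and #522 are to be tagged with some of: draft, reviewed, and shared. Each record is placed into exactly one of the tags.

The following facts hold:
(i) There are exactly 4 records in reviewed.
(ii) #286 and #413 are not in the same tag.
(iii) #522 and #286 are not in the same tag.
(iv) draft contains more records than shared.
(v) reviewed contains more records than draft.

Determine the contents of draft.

draft = {#286}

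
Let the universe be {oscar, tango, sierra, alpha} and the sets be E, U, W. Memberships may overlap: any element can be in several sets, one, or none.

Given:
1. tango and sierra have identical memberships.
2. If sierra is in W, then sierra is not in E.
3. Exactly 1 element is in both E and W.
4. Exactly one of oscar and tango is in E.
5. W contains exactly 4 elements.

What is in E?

(5): only 4 candidates remain for W, so all are in.
(2): sierra ∉ E.
(1): tango matches sierra: tango ∉ E.
(4) (exactly one): oscar ∈ E.
Suppose alpha ∈ E: no assignment then satisfies all the clues, so alpha ∉ E.

E = {oscar}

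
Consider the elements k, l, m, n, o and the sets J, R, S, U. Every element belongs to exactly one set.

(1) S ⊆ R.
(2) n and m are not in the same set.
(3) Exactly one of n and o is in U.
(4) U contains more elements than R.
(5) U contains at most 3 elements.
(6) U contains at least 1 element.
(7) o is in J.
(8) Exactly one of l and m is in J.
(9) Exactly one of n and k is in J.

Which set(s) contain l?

l: U

From (7): o ∈ J.
(3) (exactly one): n ∈ U.
(9) (exactly one): k ∈ J.
(2): m ∉ U.
Suppose l ∈ J: no assignment then satisfies all the clues, so l ∉ J.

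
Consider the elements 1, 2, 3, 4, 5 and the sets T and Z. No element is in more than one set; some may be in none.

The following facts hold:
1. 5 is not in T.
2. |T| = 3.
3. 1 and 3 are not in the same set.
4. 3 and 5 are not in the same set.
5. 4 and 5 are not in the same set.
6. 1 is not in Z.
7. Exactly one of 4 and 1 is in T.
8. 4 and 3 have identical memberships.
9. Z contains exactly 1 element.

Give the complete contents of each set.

T = {2, 3, 4}; Z = {5}

From (1): 5 ∉ T.
From (6): 1 ∉ Z.
Suppose 1 ∈ T: no assignment then satisfies all the clues, so 1 ∉ T.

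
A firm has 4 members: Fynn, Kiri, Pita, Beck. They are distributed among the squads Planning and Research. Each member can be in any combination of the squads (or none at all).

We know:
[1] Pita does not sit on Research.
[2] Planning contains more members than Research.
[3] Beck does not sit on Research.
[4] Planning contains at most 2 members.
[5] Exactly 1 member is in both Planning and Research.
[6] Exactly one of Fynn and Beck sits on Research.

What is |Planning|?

2

From (1): Pita ∉ Research.
From (3): Beck ∉ Research.
(6) (exactly one): Fynn ∈ Research.
Suppose Fynn ∉ Planning: no assignment then satisfies all the clues, so Fynn ∈ Planning.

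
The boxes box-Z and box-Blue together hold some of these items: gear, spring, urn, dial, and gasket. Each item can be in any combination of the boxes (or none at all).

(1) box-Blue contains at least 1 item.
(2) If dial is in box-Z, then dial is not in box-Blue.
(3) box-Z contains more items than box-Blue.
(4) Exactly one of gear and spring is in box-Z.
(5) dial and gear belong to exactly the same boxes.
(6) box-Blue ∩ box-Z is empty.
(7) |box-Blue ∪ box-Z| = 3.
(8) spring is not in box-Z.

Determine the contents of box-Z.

box-Z = {dial, gear}

From (8): spring ∉ box-Z.
(4) (exactly one): gear ∈ box-Z.
(5): dial matches gear: dial ∈ box-Z.
(6) (disjoint): gear ∉ box-Blue.
(6) (disjoint): dial ∉ box-Blue.
Suppose urn ∈ box-Z: no assignment then satisfies all the clues, so urn ∉ box-Z.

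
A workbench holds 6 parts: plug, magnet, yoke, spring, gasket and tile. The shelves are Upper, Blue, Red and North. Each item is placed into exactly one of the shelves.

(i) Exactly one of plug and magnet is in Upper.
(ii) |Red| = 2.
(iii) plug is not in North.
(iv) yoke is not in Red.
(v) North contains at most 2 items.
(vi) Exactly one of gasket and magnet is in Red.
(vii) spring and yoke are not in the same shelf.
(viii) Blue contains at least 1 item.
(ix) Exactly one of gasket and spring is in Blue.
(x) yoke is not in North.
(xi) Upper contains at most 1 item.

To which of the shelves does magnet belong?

magnet: Red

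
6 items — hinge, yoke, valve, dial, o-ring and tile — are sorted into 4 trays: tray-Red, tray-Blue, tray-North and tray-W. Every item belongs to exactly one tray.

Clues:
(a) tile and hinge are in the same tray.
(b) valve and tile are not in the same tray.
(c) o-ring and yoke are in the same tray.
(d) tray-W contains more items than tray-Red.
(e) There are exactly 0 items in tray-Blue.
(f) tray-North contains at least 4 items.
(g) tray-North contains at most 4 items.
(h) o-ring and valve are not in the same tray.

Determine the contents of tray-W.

tray-W = {dial, valve}

(e): tray-Blue already has 0, so the rest are out.
Suppose hinge ∈ tray-W: no assignment then satisfies all the clues, so hinge ∉ tray-W.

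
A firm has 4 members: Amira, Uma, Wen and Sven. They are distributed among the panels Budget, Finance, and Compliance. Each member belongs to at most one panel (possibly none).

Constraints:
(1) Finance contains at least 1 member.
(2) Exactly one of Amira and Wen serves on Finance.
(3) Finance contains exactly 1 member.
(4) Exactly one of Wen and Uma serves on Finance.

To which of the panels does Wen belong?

Wen: Finance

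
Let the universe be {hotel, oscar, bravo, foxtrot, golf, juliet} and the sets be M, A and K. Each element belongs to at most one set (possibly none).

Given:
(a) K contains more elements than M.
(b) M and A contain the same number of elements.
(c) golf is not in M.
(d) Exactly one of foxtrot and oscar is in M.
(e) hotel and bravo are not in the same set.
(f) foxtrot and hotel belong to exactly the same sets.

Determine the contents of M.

M = {oscar}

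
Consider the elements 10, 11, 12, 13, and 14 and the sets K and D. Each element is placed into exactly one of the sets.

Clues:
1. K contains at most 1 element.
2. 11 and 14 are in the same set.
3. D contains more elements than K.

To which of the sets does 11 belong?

11: D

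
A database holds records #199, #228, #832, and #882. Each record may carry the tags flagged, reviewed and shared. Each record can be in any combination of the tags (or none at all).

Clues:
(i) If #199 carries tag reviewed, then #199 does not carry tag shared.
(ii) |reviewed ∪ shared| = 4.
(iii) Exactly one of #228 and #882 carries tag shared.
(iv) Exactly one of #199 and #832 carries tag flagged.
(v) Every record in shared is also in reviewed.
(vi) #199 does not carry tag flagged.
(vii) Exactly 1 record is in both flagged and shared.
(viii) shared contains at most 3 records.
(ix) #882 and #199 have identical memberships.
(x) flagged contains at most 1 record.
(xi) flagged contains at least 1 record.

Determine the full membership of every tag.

flagged = {#832}; reviewed = {#199, #228, #832, #882}; shared = {#228, #832}

From (vi): #199 ∉ flagged.
(iv) (exactly one): #832 ∈ flagged.
(ix): #882 matches #199: #882 ∉ flagged.
(x): flagged already has 1, so the rest are out.
Suppose #199 ∉ reviewed: no assignment then satisfies all the clues, so #199 ∈ reviewed.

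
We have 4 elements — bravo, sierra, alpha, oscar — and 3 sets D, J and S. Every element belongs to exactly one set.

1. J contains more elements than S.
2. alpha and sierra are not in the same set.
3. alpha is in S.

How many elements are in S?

1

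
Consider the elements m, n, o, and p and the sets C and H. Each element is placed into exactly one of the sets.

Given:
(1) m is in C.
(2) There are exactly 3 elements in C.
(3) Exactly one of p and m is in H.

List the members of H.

From (1): m ∈ C.
(3) (exactly one): p ∈ H.
(2): only 3 candidates remain for C, so all are in.

H = {p}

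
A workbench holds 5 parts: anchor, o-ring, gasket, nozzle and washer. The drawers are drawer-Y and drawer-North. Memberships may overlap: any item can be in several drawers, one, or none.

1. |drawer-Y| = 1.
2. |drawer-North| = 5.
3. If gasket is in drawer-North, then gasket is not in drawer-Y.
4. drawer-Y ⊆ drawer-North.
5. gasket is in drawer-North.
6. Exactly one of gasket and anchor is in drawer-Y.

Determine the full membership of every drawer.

From (5): gasket ∈ drawer-North.
(2): only 5 candidates remain for drawer-North, so all are in.
(3): gasket ∉ drawer-Y.
(6) (exactly one): anchor ∈ drawer-Y.
(1): drawer-Y already has 1, so the rest are out.

drawer-Y = {anchor}; drawer-North = {anchor, gasket, nozzle, o-ring, washer}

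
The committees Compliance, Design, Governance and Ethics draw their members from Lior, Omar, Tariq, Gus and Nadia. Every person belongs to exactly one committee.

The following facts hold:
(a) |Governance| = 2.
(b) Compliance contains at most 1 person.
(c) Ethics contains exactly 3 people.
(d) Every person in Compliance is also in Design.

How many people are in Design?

0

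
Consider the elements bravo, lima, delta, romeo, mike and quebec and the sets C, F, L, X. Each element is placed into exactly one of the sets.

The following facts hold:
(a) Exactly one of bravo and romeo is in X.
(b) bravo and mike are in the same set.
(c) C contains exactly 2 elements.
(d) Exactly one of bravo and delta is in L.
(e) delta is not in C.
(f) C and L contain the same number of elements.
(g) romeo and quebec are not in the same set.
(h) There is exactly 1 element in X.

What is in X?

X = {romeo}

From (e): delta ∉ C.
Suppose bravo ∈ X: no assignment then satisfies all the clues, so bravo ∉ X.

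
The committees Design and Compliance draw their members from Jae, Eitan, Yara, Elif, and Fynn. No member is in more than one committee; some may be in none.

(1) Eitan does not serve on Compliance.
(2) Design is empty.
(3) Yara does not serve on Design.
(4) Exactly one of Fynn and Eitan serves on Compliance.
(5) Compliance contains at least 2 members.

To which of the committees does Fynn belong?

From (1): Eitan ∉ Compliance.
From (3): Yara ∉ Design.
(2): Design already has 0, so the rest are out.
(4) (exactly one): Fynn ∈ Compliance.

Fynn: Compliance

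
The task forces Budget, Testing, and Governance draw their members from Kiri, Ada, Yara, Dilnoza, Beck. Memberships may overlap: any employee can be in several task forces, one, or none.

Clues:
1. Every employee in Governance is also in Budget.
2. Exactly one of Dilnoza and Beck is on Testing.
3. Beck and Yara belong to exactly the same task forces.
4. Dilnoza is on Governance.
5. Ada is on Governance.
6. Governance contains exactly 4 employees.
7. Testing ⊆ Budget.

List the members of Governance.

Governance = {Ada, Beck, Dilnoza, Yara}

From (4): Dilnoza ∈ Governance.
From (5): Ada ∈ Governance.
(1) with Ada ∈ Governance: Ada ∈ Budget.
(1) with Dilnoza ∈ Governance: Dilnoza ∈ Budget.
Suppose Kiri ∈ Governance: no assignment then satisfies all the clues, so Kiri ∉ Governance.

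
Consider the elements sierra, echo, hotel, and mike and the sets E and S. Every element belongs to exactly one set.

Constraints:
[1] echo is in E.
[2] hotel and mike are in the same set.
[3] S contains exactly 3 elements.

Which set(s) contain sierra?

sierra: S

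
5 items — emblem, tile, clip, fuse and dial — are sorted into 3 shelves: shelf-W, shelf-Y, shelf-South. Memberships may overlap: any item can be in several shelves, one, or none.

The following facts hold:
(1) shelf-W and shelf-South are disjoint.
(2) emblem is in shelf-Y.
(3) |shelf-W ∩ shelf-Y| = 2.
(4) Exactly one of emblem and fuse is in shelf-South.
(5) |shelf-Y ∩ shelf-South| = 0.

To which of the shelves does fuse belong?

fuse: shelf-South

From (2): emblem ∈ shelf-Y.
Suppose fuse ∈ shelf-W: no assignment then satisfies all the clues, so fuse ∉ shelf-W.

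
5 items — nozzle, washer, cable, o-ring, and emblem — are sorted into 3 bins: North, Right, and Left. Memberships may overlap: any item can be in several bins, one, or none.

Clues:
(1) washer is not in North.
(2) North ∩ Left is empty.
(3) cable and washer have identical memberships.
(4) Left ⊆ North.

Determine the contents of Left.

Left = {}

From (1): washer ∉ North.
(3): cable matches washer: cable ∉ North.
(4) contrapositive: washer ∉ Left.
(4) contrapositive: cable ∉ Left.
Suppose nozzle ∈ Left: no assignment then satisfies all the clues, so nozzle ∉ Left.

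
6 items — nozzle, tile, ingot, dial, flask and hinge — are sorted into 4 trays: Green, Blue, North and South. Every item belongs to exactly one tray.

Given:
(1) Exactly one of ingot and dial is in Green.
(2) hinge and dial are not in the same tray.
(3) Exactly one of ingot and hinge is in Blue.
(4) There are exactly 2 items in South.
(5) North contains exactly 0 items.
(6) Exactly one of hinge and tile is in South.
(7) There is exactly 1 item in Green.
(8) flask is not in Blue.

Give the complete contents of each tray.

Green = {dial}; Blue = {ingot, nozzle, tile}; North = {}; South = {flask, hinge}

From (8): flask ∉ Blue.
(5): North already has 0, so the rest are out.
Suppose nozzle ∈ Green: no assignment then satisfies all the clues, so nozzle ∉ Green.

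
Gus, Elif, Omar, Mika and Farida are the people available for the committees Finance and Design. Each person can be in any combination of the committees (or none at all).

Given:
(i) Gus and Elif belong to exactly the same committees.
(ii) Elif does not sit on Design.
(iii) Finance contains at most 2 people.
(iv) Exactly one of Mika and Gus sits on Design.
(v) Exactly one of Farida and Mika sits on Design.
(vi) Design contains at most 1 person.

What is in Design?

Design = {Mika}

From (ii): Elif ∉ Design.
(i): Gus matches Elif: Gus ∉ Design.
(iv) (exactly one): Mika ∈ Design.
(v) (exactly one): Farida ∉ Design.
(vi): Design already has 1, so the rest are out.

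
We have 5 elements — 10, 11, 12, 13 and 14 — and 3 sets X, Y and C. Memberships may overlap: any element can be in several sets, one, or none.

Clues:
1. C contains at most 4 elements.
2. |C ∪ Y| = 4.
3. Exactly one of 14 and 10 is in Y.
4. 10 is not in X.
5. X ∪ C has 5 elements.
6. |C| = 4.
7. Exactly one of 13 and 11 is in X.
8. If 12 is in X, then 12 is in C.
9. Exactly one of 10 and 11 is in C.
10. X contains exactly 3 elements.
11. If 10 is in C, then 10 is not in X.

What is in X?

X = {11, 12, 14}

From (4): 10 ∉ X.
Suppose 11 ∉ X: no assignment then satisfies all the clues, so 11 ∈ X.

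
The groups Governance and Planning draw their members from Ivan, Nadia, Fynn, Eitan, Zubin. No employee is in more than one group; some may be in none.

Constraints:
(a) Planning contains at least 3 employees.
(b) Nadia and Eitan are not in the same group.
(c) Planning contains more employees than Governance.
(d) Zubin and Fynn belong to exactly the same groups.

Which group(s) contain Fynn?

Fynn: Planning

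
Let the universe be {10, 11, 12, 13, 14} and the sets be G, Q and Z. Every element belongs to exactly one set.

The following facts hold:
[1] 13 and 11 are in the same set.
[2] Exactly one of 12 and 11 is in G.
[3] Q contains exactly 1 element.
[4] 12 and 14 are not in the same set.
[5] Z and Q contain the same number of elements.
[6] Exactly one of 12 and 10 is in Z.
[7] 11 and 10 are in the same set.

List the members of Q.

Q = {14}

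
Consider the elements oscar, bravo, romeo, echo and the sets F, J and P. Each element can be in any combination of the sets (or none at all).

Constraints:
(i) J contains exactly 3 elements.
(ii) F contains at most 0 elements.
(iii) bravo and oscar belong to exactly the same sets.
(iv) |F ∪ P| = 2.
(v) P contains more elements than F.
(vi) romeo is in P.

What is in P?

P = {echo, romeo}

From (vi): romeo ∈ P.
(ii): F already has 0, so the rest are out.
Suppose oscar ∈ P: no assignment then satisfies all the clues, so oscar ∉ P.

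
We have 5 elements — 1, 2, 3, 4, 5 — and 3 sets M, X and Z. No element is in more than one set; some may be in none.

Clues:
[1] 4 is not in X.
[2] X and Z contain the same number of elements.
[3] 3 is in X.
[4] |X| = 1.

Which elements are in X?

From (1): 4 ∉ X.
From (3): 3 ∈ X.
(4): X already has 1, so the rest are out.

X = {3}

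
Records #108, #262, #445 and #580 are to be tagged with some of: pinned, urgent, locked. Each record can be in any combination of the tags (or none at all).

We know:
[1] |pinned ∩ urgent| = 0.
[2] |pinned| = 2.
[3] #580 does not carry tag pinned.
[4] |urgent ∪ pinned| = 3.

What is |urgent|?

1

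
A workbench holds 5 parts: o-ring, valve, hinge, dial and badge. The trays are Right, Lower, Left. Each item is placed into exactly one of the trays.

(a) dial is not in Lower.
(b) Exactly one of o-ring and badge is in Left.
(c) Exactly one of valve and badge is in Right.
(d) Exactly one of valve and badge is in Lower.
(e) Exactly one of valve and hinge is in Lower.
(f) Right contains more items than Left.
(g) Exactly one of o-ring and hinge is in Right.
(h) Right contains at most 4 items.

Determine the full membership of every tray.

Right = {badge, dial, hinge}; Lower = {valve}; Left = {o-ring}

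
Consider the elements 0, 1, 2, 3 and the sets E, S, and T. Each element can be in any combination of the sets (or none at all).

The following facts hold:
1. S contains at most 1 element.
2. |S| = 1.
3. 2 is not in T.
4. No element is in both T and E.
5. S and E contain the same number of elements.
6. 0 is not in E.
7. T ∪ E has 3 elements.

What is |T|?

2

From (3): 2 ∉ T.
From (6): 0 ∉ E.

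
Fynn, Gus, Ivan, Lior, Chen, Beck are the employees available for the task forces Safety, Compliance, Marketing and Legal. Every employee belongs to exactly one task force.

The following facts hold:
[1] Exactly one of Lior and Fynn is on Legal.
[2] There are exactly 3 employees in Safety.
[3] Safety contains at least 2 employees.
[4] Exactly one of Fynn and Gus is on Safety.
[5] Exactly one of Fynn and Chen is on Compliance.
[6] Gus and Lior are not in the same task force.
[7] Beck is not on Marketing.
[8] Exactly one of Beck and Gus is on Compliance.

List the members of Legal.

Legal = {Lior}

From (7): Beck ∉ Marketing.
Suppose Fynn ∈ Legal: no assignment then satisfies all the clues, so Fynn ∉ Legal.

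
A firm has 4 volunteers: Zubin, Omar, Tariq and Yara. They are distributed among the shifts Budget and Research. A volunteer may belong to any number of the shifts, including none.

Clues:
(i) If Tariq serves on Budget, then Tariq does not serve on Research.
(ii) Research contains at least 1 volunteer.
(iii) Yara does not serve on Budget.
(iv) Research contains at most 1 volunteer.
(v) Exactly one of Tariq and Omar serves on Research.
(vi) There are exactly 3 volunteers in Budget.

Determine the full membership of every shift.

Budget = {Omar, Tariq, Zubin}; Research = {Omar}

From (iii): Yara ∉ Budget.
(vi): only 3 candidates remain for Budget, so all are in.
(i): Tariq ∉ Research.
(v) (exactly one): Omar ∈ Research.
(iv): Research already has 1, so the rest are out.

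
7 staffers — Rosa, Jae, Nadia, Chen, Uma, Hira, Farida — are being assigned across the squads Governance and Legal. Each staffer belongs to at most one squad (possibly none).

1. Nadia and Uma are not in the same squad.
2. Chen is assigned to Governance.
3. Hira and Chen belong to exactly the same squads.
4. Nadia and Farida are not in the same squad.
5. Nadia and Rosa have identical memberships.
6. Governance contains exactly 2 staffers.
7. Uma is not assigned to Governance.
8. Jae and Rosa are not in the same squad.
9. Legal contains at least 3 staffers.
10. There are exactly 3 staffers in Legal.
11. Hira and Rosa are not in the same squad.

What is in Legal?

Legal = {Farida, Jae, Uma}

From (2): Chen ∈ Governance.
From (7): Uma ∉ Governance.
(3): Hira matches Chen: Hira ∈ Governance.
(6): Governance already has 2, so the rest are out.
Suppose Rosa ∈ Legal: no assignment then satisfies all the clues, so Rosa ∉ Legal.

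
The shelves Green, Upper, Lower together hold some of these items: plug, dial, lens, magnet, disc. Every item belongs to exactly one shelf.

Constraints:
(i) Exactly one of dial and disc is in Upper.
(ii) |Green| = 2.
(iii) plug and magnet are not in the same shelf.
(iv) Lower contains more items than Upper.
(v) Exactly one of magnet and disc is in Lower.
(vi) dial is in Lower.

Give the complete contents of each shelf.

Green = {lens, plug}; Upper = {disc}; Lower = {dial, magnet}

From (vi): dial ∈ Lower.
(i) (exactly one): disc ∈ Upper.
(v) (exactly one): magnet ∈ Lower.
(ii): only 2 candidates remain for Green, so all are in.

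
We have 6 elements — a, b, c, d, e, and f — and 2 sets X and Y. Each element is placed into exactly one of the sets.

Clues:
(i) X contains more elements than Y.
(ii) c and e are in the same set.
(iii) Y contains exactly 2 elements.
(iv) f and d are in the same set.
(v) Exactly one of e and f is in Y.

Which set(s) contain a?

a: X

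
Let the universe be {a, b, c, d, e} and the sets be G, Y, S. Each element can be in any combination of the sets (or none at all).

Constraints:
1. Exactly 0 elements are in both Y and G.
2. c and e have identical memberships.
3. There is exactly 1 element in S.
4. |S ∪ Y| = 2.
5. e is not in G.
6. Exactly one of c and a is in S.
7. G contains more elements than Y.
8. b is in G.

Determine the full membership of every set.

G = {a, b}; Y = {d}; S = {a}

From (5): e ∉ G.
From (8): b ∈ G.
(2): c matches e: c ∉ G.
Suppose a ∉ G: no assignment then satisfies all the clues, so a ∈ G.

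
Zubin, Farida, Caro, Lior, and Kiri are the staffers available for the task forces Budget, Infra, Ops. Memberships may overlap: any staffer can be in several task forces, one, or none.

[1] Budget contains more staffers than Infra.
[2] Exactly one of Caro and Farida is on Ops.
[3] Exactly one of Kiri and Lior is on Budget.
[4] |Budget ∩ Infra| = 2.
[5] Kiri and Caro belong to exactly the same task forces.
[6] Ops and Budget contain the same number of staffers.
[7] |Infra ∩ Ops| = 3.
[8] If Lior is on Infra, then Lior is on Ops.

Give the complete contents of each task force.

Budget = {Caro, Farida, Kiri, Zubin}; Infra = {Caro, Kiri, Lior}; Ops = {Caro, Kiri, Lior, Zubin}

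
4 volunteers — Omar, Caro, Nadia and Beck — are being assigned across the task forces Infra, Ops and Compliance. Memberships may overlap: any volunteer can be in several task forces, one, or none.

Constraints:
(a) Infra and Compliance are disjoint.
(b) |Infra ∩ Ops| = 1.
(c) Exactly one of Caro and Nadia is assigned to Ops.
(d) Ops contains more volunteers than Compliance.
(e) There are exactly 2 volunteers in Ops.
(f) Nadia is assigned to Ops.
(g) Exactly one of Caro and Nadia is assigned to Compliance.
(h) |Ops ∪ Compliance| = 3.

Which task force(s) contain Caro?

Caro: Compliance

From (f): Nadia ∈ Ops.
(c) (exactly one): Caro ∉ Ops.
Suppose Caro ∈ Infra: no assignment then satisfies all the clues, so Caro ∉ Infra.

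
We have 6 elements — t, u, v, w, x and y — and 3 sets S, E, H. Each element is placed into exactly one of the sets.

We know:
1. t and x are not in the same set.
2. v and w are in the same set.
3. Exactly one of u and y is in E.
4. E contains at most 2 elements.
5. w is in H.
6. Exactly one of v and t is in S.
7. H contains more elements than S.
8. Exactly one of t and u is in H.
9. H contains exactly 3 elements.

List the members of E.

E = {x, y}

From (5): w ∈ H.
(2): v matches w: v ∉ S.
(2): v matches w: v ∉ E.
(2): v matches w: v ∈ H.
(6) (exactly one): t ∈ S.
(8) (exactly one): u ∈ H.
(9): H already has 3, so the rest are out.
(1): x ∉ S.
(3) (exactly one): y ∈ E.
Only one set left: x ∈ E.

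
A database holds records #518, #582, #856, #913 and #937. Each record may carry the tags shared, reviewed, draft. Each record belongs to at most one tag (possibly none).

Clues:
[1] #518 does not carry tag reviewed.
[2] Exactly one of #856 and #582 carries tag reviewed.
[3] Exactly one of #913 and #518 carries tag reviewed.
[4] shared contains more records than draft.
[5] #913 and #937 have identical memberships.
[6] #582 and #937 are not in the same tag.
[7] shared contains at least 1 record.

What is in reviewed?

reviewed = {#856, #913, #937}

From (1): #518 ∉ reviewed.
(3) (exactly one): #913 ∈ reviewed.
(5): #937 matches #913: #937 ∉ shared.
(5): #937 matches #913: #937 ∈ reviewed.
(6): #582 ∉ reviewed.
(2) (exactly one): #856 ∈ reviewed.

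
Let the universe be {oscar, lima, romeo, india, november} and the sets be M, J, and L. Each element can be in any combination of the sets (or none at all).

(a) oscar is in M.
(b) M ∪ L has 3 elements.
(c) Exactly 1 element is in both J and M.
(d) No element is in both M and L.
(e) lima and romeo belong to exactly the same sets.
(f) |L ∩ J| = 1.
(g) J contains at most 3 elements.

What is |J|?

2

From (a): oscar ∈ M.
(d) (disjoint): oscar ∉ L.
Suppose lima ∈ M: no assignment then satisfies all the clues, so lima ∉ M.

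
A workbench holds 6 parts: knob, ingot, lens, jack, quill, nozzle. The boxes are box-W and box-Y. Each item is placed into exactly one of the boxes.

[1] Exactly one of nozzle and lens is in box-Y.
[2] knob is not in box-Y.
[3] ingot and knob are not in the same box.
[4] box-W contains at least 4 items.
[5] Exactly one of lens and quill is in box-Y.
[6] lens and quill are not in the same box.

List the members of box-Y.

From (2): knob ∉ box-Y.
Only one box left: knob ∈ box-W.
(3): ingot ∉ box-W.
Only one box left: ingot ∈ box-Y.
Suppose lens ∉ box-Y: no assignment then satisfies all the clues, so lens ∈ box-Y.

box-Y = {ingot, lens}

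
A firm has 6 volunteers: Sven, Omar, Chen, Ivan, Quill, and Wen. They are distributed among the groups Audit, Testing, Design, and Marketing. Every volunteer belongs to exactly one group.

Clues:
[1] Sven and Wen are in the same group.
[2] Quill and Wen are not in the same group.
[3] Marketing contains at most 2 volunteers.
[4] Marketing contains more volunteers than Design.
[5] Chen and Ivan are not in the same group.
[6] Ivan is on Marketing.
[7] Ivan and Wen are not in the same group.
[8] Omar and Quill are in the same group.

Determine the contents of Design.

Design = {}

From (6): Ivan ∈ Marketing.
(5): Chen ∉ Marketing.
(7): Wen ∉ Marketing.
(1): Sven matches Wen: Sven ∉ Marketing.
Suppose Sven ∈ Design: no assignment then satisfies all the clues, so Sven ∉ Design.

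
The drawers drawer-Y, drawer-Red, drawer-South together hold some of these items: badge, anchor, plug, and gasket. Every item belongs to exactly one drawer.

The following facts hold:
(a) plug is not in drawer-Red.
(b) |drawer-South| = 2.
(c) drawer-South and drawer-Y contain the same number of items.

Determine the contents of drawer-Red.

drawer-Red = {}

From (a): plug ∉ drawer-Red.
Suppose badge ∈ drawer-Red: no assignment then satisfies all the clues, so badge ∉ drawer-Red.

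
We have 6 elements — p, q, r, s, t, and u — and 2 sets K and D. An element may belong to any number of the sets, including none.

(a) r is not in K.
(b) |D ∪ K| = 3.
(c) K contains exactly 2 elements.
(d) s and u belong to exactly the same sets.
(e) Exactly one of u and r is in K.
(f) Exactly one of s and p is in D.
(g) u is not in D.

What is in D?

D = {p}

From (a): r ∉ K.
From (g): u ∉ D.
(d): s matches u: s ∉ D.
(e) (exactly one): u ∈ K.
(f) (exactly one): p ∈ D.
(d): s matches u: s ∈ K.
(c): K already has 2, so the rest are out.
Suppose q ∈ D: no assignment then satisfies all the clues, so q ∉ D.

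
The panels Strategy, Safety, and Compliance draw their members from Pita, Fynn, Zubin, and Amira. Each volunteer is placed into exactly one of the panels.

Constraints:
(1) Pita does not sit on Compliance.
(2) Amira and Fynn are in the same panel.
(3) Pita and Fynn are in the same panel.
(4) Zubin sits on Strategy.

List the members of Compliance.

Compliance = {}

From (1): Pita ∉ Compliance.
From (4): Zubin ∈ Strategy.
(3): Fynn matches Pita: Fynn ∉ Compliance.
(2): Amira matches Fynn: Amira ∉ Compliance.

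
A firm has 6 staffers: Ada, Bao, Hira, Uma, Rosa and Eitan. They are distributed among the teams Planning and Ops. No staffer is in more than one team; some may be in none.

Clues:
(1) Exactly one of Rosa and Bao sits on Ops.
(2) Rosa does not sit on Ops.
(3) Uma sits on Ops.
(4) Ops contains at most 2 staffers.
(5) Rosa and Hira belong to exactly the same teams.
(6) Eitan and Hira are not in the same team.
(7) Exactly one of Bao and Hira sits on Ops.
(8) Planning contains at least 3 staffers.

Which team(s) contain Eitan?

From (2): Rosa ∉ Ops.
From (3): Uma ∈ Ops.
(1) (exactly one): Bao ∈ Ops.
(4): Ops already has 2, so the rest are out.
Suppose Eitan ∈ Planning: no assignment then satisfies all the clues, so Eitan ∉ Planning.

Eitan: none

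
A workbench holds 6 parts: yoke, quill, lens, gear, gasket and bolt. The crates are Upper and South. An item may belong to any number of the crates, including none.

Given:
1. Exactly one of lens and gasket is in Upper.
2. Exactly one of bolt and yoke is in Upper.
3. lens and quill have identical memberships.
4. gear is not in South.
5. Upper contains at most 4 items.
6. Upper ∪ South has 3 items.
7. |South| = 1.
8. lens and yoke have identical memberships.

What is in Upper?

Upper = {bolt, gasket, gear}

From (4): gear ∉ South.
Suppose yoke ∈ Upper: no assignment then satisfies all the clues, so yoke ∉ Upper.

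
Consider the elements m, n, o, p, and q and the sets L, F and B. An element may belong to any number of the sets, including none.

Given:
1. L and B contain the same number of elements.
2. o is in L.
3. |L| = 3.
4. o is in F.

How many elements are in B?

3

From (2): o ∈ L.
From (4): o ∈ F.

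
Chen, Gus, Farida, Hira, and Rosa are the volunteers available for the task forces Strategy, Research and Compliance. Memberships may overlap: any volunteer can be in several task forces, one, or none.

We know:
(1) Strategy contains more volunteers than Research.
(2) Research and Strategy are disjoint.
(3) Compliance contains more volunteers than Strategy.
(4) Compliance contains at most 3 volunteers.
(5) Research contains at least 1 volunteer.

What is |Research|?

1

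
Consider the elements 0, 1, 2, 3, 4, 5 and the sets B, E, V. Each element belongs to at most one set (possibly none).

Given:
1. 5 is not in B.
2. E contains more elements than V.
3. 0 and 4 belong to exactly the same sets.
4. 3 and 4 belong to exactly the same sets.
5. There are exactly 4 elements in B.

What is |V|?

0

From (1): 5 ∉ B.
Suppose 0 ∉ B: no assignment then satisfies all the clues, so 0 ∈ B.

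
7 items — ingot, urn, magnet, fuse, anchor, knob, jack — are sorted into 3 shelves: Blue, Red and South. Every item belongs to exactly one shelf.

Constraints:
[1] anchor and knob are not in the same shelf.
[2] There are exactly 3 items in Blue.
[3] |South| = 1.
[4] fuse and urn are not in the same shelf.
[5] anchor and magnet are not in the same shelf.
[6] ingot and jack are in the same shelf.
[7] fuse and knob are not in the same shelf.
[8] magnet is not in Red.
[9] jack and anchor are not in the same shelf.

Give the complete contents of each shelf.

Blue = {knob, magnet, urn}; Red = {fuse, ingot, jack}; South = {anchor}

From (8): magnet ∉ Red.
Suppose ingot ∈ Blue: no assignment then satisfies all the clues, so ingot ∉ Blue.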